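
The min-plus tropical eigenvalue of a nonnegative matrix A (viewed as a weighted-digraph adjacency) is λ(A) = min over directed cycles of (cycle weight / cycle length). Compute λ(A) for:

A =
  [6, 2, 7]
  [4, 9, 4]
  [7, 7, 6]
λ(A) = 3

Enumerate directed cycles and compute their means (weight / length). Sample:
  cycle 0 → 0: weight = 6, length = 1, mean = 6/1 ≈ 6.000
  cycle 1 → 1: weight = 9, length = 1, mean = 9/1 ≈ 9.000
  cycle 2 → 2: weight = 6, length = 1, mean = 6/1 ≈ 6.000
  cycle 0 → 1 → 0: weight = 6, length = 2, mean = 6/2 ≈ 3.000
  cycle 0 → 2 → 0: weight = 14, length = 2, mean = 14/2 ≈ 7.000
  cycle 1 → 0 → 1: weight = 6, length = 2, mean = 6/2 ≈ 3.000
Minimum mean = 3.000, attained e.g. along the cycle 0 → 1 → 0 with weight 6 and length 2. So λ(A) = 6/2 = 3.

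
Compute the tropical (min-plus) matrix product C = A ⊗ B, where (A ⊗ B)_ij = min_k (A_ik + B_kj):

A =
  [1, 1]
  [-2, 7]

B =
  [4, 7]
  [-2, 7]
A ⊗ B =
  [-1, 8]
  [2, 5]

Apply the min-plus product entry-by-entry:
  C[0][0] = min over k of (A[0][0] + B[0][0] = 1 + 4 = 5, A[0][1] + B[1][0] = 1 + -2 = -1) = -1 (attained at k = 1)
  C[0][1] = min over k of (A[0][0] + B[0][1] = 1 + 7 = 8, A[0][1] + B[1][1] = 1 + 7 = 8) = 8 (attained at k = 0)
  C[1][0] = min over k of (A[1][0] + B[0][0] = -2 + 4 = 2, A[1][1] + B[1][0] = 7 + -2 = 5) = 2 (attained at k = 0)
  C[1][1] = min over k of (A[1][0] + B[0][1] = -2 + 7 = 5, A[1][1] + B[1][1] = 7 + 7 = 14) = 5 (attained at k = 0)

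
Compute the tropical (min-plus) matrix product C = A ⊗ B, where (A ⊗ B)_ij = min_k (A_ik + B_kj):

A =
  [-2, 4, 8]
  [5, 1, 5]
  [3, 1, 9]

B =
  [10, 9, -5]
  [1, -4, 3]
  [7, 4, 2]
A ⊗ B =
  [5, 0, -7]
  [2, -3, 0]
  [2, -3, -2]

Apply the min-plus product entry-by-entry:
  C[0][0] = min over k of (A[0][0] + B[0][0] = -2 + 10 = 8, A[0][1] + B[1][0] = 4 + 1 = 5, A[0][2] + B[2][0] = 8 + 7 = 15) = 5 (attained at k = 1)
  C[0][1] = min over k of (A[0][0] + B[0][1] = -2 + 9 = 7, A[0][1] + B[1][1] = 4 + -4 = 0, A[0][2] + B[2][1] = 8 + 4 = 12) = 0 (attained at k = 1)
  C[0][2] = min over k of (A[0][0] + B[0][2] = -2 + -5 = -7, A[0][1] + B[1][2] = 4 + 3 = 7, A[0][2] + B[2][2] = 8 + 2 = 10) = -7 (attained at k = 0)
  C[1][0] = min over k of (A[1][0] + B[0][0] = 5 + 10 = 15, A[1][1] + B[1][0] = 1 + 1 = 2, A[1][2] + B[2][0] = 5 + 7 = 12) = 2 (attained at k = 1)
  C[1][1] = min over k of (A[1][0] + B[0][1] = 5 + 9 = 14, A[1][1] + B[1][1] = 1 + -4 = -3, A[1][2] + B[2][1] = 5 + 4 = 9) = -3 (attained at k = 1)
  C[1][2] = min over k of (A[1][0] + B[0][2] = 5 + -5 = 0, A[1][1] + B[1][2] = 1 + 3 = 4, A[1][2] + B[2][2] = 5 + 2 = 7) = 0 (attained at k = 0)
  C[2][0] = min over k of (A[2][0] + B[0][0] = 3 + 10 = 13, A[2][1] + B[1][0] = 1 + 1 = 2, A[2][2] + B[2][0] = 9 + 7 = 16) = 2 (attained at k = 1)
  C[2][1] = min over k of (A[2][0] + B[0][1] = 3 + 9 = 12, A[2][1] + B[1][1] = 1 + -4 = -3, A[2][2] + B[2][1] = 9 + 4 = 13) = -3 (attained at k = 1)
  C[2][2] = min over k of (A[2][0] + B[0][2] = 3 + -5 = -2, A[2][1] + B[1][2] = 1 + 3 = 4, A[2][2] + B[2][2] = 9 + 2 = 11) = -2 (attained at k = 0)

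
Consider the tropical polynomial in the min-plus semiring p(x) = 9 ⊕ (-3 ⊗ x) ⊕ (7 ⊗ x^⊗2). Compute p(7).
p(7) = 4

A tropical monomial a ⊗ x^⊗i evaluates to a + i · x. Evaluating each term at x = 7:
  Term 0 contributes 9 + 0 · 7 = 9
  Term 1 contributes -3 + 1 · 7 = 4
  Term 2 contributes 7 + 2 · 7 = 21
p(7) = ⊕ of these = min[9, 4, 21] = 4.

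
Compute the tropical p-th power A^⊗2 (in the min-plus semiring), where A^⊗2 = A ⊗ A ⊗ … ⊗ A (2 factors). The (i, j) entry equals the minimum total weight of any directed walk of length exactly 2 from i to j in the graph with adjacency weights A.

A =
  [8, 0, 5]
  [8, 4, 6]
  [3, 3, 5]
A^⊗2 =
  [8, 4, 6]
  [9, 8, 10]
  [8, 3, 8]

Each entry (A^⊗2)_ij equals the minimum over all length-2 walks i = v_0 → v_1 → … → v_2 = j of Σ_t A[v_t][v_{t+1}]. For example, for (i, j) = (0, 2) we minimise over 3 possible intermediate vertex sequences; the minimum is 6, attained along the walk 0 → 1 → 2.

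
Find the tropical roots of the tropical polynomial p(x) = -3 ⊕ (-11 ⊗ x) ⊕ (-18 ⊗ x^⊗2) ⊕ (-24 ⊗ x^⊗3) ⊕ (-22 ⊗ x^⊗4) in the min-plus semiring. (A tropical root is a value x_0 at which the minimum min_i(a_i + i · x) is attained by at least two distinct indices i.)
Roots: {-2, 6, 7, 8}

Each tropical root is a break point of the lower envelope of the lines y = a_i + i · x (there are 5 lines, with slopes 0, 1, ..., 4). Only the lines that attain the minimum somewhere contribute to roots; other lines are dominated. Here the surviving (envelope) indices are i = 4, i = 3, i = 2, i = 1, i = 0.
Intersections between consecutive envelope lines give the roots: for adjacent envelope indices i < j the intersection is x = (a_i − a_j) / (j − i). Reading off the sorted break points: {-2, 6, 7, 8}.
Verification: at each break x_0, at least two indices attain the minimum of min_i(a_i + i · x_0).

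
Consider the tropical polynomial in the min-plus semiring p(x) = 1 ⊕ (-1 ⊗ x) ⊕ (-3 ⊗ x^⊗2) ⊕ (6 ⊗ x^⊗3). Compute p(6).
p(6) = 1

A tropical monomial a ⊗ x^⊗i evaluates to a + i · x. Evaluating each term at x = 6:
  Term 0 contributes 1 + 0 · 6 = 1
  Term 1 contributes -1 + 1 · 6 = 5
  Term 2 contributes -3 + 2 · 6 = 9
  Term 3 contributes 6 + 3 · 6 = 24
p(6) = ⊕ of these = min[1, 5, 9, 24] = 1.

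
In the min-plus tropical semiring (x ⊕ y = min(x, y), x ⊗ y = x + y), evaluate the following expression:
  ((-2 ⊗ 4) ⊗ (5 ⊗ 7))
((-2 ⊗ 4) ⊗ (5 ⊗ 7)) = 14

Expand innermost to outermost. Recall ⊕ takes the minimum of its arguments and ⊗ takes their sum. Working out the expression ((-2 ⊗ 4) ⊗ (5 ⊗ 7)) gives 14.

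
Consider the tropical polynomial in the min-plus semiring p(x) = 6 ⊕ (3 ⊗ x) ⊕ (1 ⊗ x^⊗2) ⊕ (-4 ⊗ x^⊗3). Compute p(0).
p(0) = -4

A tropical monomial a ⊗ x^⊗i evaluates to a + i · x. Evaluating each term at x = 0:
  Term 0 contributes 6 + 0 · 0 = 6
  Term 1 contributes 3 + 1 · 0 = 3
  Term 2 contributes 1 + 2 · 0 = 1
  Term 3 contributes -4 + 3 · 0 = -4
p(0) = ⊕ of these = min[6, 3, 1, -4] = -4.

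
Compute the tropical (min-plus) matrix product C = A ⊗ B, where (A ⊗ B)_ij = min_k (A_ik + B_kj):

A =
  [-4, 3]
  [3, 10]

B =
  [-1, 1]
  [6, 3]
A ⊗ B =
  [-5, -3]
  [2, 4]

Apply the min-plus product entry-by-entry:
  C[0][0] = min over k of (A[0][0] + B[0][0] = -4 + -1 = -5, A[0][1] + B[1][0] = 3 + 6 = 9) = -5 (attained at k = 0)
  C[0][1] = min over k of (A[0][0] + B[0][1] = -4 + 1 = -3, A[0][1] + B[1][1] = 3 + 3 = 6) = -3 (attained at k = 0)
  C[1][0] = min over k of (A[1][0] + B[0][0] = 3 + -1 = 2, A[1][1] + B[1][0] = 10 + 6 = 16) = 2 (attained at k = 0)
  C[1][1] = min over k of (A[1][0] + B[0][1] = 3 + 1 = 4, A[1][1] + B[1][1] = 10 + 3 = 13) = 4 (attained at k = 0)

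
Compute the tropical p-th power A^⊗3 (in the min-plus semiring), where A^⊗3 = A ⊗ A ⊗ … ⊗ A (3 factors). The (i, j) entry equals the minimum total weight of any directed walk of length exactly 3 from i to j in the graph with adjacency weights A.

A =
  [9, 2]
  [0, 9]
A^⊗3 =
  [11, 4]
  [2, 11]

Each entry (A^⊗3)_ij equals the minimum over all length-3 walks i = v_0 → v_1 → … → v_3 = j of Σ_t A[v_t][v_{t+1}]. For example, for (i, j) = (0, 1) we minimise over 4 possible intermediate vertex sequences; the minimum is 4, attained along the walk 0 → 1 → 0 → 1.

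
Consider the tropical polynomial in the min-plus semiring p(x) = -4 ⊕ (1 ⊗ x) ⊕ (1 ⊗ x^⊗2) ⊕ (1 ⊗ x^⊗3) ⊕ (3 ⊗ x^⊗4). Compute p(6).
p(6) = -4

A tropical monomial a ⊗ x^⊗i evaluates to a + i · x. Evaluating each term at x = 6:
  Term 0 contributes -4 + 0 · 6 = -4
  Term 1 contributes 1 + 1 · 6 = 7
  Term 2 contributes 1 + 2 · 6 = 13
  Term 3 contributes 1 + 3 · 6 = 19
  Term 4 contributes 3 + 4 · 6 = 27
p(6) = ⊕ of these = min[-4, 7, 13, 19, 27] = -4.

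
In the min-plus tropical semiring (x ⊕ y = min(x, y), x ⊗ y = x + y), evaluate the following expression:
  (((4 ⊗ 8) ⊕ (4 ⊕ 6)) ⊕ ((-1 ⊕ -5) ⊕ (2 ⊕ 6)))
(((4 ⊗ 8) ⊕ (4 ⊕ 6)) ⊕ ((-1 ⊕ -5) ⊕ (2 ⊕ 6))) = -5

Expand innermost to outermost. Recall ⊕ takes the minimum of its arguments and ⊗ takes their sum. Working out the expression (((4 ⊗ 8) ⊕ (4 ⊕ 6)) ⊕ ((-1 ⊕ -5) ⊕ (2 ⊕ 6))) gives -5.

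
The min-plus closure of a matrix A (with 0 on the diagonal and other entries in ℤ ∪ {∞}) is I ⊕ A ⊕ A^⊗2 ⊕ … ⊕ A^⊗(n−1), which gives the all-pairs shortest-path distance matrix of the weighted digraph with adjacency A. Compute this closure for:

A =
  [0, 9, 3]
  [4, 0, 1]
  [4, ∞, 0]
Closure =
  [0, 9, 3]
  [4, 0, 1]
  [4, 13, 0]

This is the Floyd-Warshall all-pairs shortest-path computation. For each intermediate vertex k = 0, 1, …, 2, update dist[i][j] ← min(dist[i][j], dist[i][k] + dist[k][j]). The final matrix gives, for each (i, j), the minimum total weight of any directed path from i to j (possibly empty when i = j).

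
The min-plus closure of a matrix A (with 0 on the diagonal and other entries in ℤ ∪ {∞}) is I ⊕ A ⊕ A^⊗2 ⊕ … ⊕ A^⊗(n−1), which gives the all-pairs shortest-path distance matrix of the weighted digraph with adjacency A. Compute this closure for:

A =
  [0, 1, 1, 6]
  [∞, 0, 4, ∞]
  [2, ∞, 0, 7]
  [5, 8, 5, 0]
Closure =
  [0, 1, 1, 6]
  [6, 0, 4, 11]
  [2, 3, 0, 7]
  [5, 6, 5, 0]

This is the Floyd-Warshall all-pairs shortest-path computation. For each intermediate vertex k = 0, 1, …, 3, update dist[i][j] ← min(dist[i][j], dist[i][k] + dist[k][j]). The final matrix gives, for each (i, j), the minimum total weight of any directed path from i to j (possibly empty when i = j).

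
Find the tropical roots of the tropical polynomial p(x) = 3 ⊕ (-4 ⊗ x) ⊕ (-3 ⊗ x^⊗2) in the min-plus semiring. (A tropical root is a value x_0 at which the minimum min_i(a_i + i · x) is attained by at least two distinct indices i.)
Roots: {-1, 7}

Each tropical root is a break point of the lower envelope of the lines y = a_i + i · x (there are 3 lines, with slopes 0, 1, ..., 2). Only the lines that attain the minimum somewhere contribute to roots; other lines are dominated. Here the surviving (envelope) indices are i = 2, i = 1, i = 0.
Intersections between consecutive envelope lines give the roots: for adjacent envelope indices i < j the intersection is x = (a_i − a_j) / (j − i). Reading off the sorted break points: {-1, 7}.
Verification: at each break x_0, at least two indices attain the minimum of min_i(a_i + i · x_0).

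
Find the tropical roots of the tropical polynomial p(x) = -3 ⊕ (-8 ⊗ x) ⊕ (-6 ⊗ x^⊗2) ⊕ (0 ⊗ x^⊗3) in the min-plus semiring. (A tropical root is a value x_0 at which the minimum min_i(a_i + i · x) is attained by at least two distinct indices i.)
Roots: {-6, -2, 5}

Each tropical root is a break point of the lower envelope of the lines y = a_i + i · x (there are 4 lines, with slopes 0, 1, ..., 3). Only the lines that attain the minimum somewhere contribute to roots; other lines are dominated. Here the surviving (envelope) indices are i = 3, i = 2, i = 1, i = 0.
Intersections between consecutive envelope lines give the roots: for adjacent envelope indices i < j the intersection is x = (a_i − a_j) / (j − i). Reading off the sorted break points: {-6, -2, 5}.
Verification: at each break x_0, at least two indices attain the minimum of min_i(a_i + i · x_0).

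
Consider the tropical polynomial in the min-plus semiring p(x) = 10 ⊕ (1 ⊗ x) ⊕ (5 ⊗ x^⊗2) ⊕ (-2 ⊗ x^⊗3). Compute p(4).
p(4) = 5

A tropical monomial a ⊗ x^⊗i evaluates to a + i · x. Evaluating each term at x = 4:
  Term 0 contributes 10 + 0 · 4 = 10
  Term 1 contributes 1 + 1 · 4 = 5
  Term 2 contributes 5 + 2 · 4 = 13
  Term 3 contributes -2 + 3 · 4 = 10
p(4) = ⊕ of these = min[10, 5, 13, 10] = 5.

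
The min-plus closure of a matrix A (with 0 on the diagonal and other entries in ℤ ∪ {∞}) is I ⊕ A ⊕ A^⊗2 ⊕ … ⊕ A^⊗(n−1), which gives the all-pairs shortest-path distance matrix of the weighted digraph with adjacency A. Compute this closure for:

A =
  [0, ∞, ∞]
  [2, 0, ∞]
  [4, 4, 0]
Closure =
  [0, ∞, ∞]
  [2, 0, ∞]
  [4, 4, 0]

This is the Floyd-Warshall all-pairs shortest-path computation. For each intermediate vertex k = 0, 1, …, 2, update dist[i][j] ← min(dist[i][j], dist[i][k] + dist[k][j]). The final matrix gives, for each (i, j), the minimum total weight of any directed path from i to j (possibly empty when i = j).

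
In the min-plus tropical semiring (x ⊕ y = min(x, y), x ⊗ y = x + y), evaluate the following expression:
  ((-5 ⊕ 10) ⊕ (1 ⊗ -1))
((-5 ⊕ 10) ⊕ (1 ⊗ -1)) = -5

Expand innermost to outermost. Recall ⊕ takes the minimum of its arguments and ⊗ takes their sum. Working out the expression ((-5 ⊕ 10) ⊕ (1 ⊗ -1)) gives -5.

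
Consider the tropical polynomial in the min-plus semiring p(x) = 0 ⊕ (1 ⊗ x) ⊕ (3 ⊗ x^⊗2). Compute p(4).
p(4) = 0

A tropical monomial a ⊗ x^⊗i evaluates to a + i · x. Evaluating each term at x = 4:
  Term 0 contributes 0 + 0 · 4 = 0
  Term 1 contributes 1 + 1 · 4 = 5
  Term 2 contributes 3 + 2 · 4 = 11
p(4) = ⊕ of these = min[0, 5, 11] = 0.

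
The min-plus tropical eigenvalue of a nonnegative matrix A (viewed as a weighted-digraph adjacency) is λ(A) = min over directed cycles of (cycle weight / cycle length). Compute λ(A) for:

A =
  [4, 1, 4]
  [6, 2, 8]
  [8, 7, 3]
λ(A) = 2

Enumerate directed cycles and compute their means (weight / length). Sample:
  cycle 0 → 0: weight = 4, length = 1, mean = 4/1 ≈ 4.000
  cycle 1 → 1: weight = 2, length = 1, mean = 2/1 ≈ 2.000
  cycle 2 → 2: weight = 3, length = 1, mean = 3/1 ≈ 3.000
  cycle 0 → 1 → 0: weight = 7, length = 2, mean = 7/2 ≈ 3.500
  cycle 0 → 2 → 0: weight = 12, length = 2, mean = 12/2 ≈ 6.000
  cycle 1 → 0 → 1: weight = 7, length = 2, mean = 7/2 ≈ 3.500
Minimum mean = 2.000, attained e.g. along the cycle 1 → 1 with weight 2 and length 1. So λ(A) = 2/1 = 2.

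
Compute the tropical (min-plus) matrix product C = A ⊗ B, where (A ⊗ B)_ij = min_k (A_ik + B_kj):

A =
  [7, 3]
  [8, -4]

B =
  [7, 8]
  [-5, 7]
A ⊗ B =
  [-2, 10]
  [-9, 3]

Apply the min-plus product entry-by-entry:
  C[0][0] = min over k of (A[0][0] + B[0][0] = 7 + 7 = 14, A[0][1] + B[1][0] = 3 + -5 = -2) = -2 (attained at k = 1)
  C[0][1] = min over k of (A[0][0] + B[0][1] = 7 + 8 = 15, A[0][1] + B[1][1] = 3 + 7 = 10) = 10 (attained at k = 1)
  C[1][0] = min over k of (A[1][0] + B[0][0] = 8 + 7 = 15, A[1][1] + B[1][0] = -4 + -5 = -9) = -9 (attained at k = 1)
  C[1][1] = min over k of (A[1][0] + B[0][1] = 8 + 8 = 16, A[1][1] + B[1][1] = -4 + 7 = 3) = 3 (attained at k = 1)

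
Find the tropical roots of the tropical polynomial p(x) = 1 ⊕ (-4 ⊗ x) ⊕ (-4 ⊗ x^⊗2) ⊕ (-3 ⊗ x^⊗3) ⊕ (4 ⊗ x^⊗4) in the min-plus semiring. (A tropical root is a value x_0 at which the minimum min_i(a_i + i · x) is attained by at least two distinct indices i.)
Roots: {-7, -1, 0, 5}

Each tropical root is a break point of the lower envelope of the lines y = a_i + i · x (there are 5 lines, with slopes 0, 1, ..., 4). Only the lines that attain the minimum somewhere contribute to roots; other lines are dominated. Here the surviving (envelope) indices are i = 4, i = 3, i = 2, i = 1, i = 0.
Intersections between consecutive envelope lines give the roots: for adjacent envelope indices i < j the intersection is x = (a_i − a_j) / (j − i). Reading off the sorted break points: {-7, -1, 0, 5}.
Verification: at each break x_0, at least two indices attain the minimum of min_i(a_i + i · x_0).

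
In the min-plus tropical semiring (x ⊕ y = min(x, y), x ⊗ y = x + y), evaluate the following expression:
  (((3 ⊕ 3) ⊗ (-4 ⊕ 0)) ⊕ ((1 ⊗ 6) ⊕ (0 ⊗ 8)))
(((3 ⊕ 3) ⊗ (-4 ⊕ 0)) ⊕ ((1 ⊗ 6) ⊕ (0 ⊗ 8))) = -1

Expand innermost to outermost. Recall ⊕ takes the minimum of its arguments and ⊗ takes their sum. Working out the expression (((3 ⊕ 3) ⊗ (-4 ⊕ 0)) ⊕ ((1 ⊗ 6) ⊕ (0 ⊗ 8))) gives -1.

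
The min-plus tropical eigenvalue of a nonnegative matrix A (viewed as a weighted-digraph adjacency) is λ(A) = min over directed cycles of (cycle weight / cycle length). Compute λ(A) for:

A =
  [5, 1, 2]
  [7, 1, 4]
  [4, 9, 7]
λ(A) = 1

Enumerate directed cycles and compute their means (weight / length). Sample:
  cycle 0 → 0: weight = 5, length = 1, mean = 5/1 ≈ 5.000
  cycle 1 → 1: weight = 1, length = 1, mean = 1/1 ≈ 1.000
  cycle 2 → 2: weight = 7, length = 1, mean = 7/1 ≈ 7.000
  cycle 0 → 1 → 0: weight = 8, length = 2, mean = 8/2 ≈ 4.000
  cycle 0 → 2 → 0: weight = 6, length = 2, mean = 6/2 ≈ 3.000
  cycle 1 → 0 → 1: weight = 8, length = 2, mean = 8/2 ≈ 4.000
Minimum mean = 1.000, attained e.g. along the cycle 1 → 1 with weight 1 and length 1. So λ(A) = 1/1 = 1.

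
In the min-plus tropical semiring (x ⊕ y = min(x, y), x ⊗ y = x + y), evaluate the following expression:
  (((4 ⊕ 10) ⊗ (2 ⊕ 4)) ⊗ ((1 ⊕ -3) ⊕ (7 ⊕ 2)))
(((4 ⊕ 10) ⊗ (2 ⊕ 4)) ⊗ ((1 ⊕ -3) ⊕ (7 ⊕ 2))) = 3

Expand innermost to outermost. Recall ⊕ takes the minimum of its arguments and ⊗ takes their sum. Working out the expression (((4 ⊕ 10) ⊗ (2 ⊕ 4)) ⊗ ((1 ⊕ -3) ⊕ (7 ⊕ 2))) gives 3.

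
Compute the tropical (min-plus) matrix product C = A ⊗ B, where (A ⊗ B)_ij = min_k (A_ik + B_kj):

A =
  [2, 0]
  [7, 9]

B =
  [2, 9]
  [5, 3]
A ⊗ B =
  [4, 3]
  [9, 12]

Apply the min-plus product entry-by-entry:
  C[0][0] = min over k of (A[0][0] + B[0][0] = 2 + 2 = 4, A[0][1] + B[1][0] = 0 + 5 = 5) = 4 (attained at k = 0)
  C[0][1] = min over k of (A[0][0] + B[0][1] = 2 + 9 = 11, A[0][1] + B[1][1] = 0 + 3 = 3) = 3 (attained at k = 1)
  C[1][0] = min over k of (A[1][0] + B[0][0] = 7 + 2 = 9, A[1][1] + B[1][0] = 9 + 5 = 14) = 9 (attained at k = 0)
  C[1][1] = min over k of (A[1][0] + B[0][1] = 7 + 9 = 16, A[1][1] + B[1][1] = 9 + 3 = 12) = 12 (attained at k = 1)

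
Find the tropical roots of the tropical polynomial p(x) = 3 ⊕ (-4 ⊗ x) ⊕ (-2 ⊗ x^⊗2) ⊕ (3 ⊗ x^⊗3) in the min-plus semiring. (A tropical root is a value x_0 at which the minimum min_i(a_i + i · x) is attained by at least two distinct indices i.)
Roots: {-5, -2, 7}

Each tropical root is a break point of the lower envelope of the lines y = a_i + i · x (there are 4 lines, with slopes 0, 1, ..., 3). Only the lines that attain the minimum somewhere contribute to roots; other lines are dominated. Here the surviving (envelope) indices are i = 3, i = 2, i = 1, i = 0.
Intersections between consecutive envelope lines give the roots: for adjacent envelope indices i < j the intersection is x = (a_i − a_j) / (j − i). Reading off the sorted break points: {-5, -2, 7}.
Verification: at each break x_0, at least two indices attain the minimum of min_i(a_i + i · x_0).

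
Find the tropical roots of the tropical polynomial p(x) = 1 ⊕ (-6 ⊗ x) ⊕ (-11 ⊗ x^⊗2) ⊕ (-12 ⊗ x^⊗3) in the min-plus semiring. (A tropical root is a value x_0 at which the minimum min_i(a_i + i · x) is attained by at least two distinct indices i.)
Roots: {1, 5, 7}

Each tropical root is a break point of the lower envelope of the lines y = a_i + i · x (there are 4 lines, with slopes 0, 1, ..., 3). Only the lines that attain the minimum somewhere contribute to roots; other lines are dominated. Here the surviving (envelope) indices are i = 3, i = 2, i = 1, i = 0.
Intersections between consecutive envelope lines give the roots: for adjacent envelope indices i < j the intersection is x = (a_i − a_j) / (j − i). Reading off the sorted break points: {1, 5, 7}.
Verification: at each break x_0, at least two indices attain the minimum of min_i(a_i + i · x_0).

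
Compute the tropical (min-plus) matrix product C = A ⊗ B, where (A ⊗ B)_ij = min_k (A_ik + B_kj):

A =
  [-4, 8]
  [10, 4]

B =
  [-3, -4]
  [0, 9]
A ⊗ B =
  [-7, -8]
  [4, 6]

Apply the min-plus product entry-by-entry:
  C[0][0] = min over k of (A[0][0] + B[0][0] = -4 + -3 = -7, A[0][1] + B[1][0] = 8 + 0 = 8) = -7 (attained at k = 0)
  C[0][1] = min over k of (A[0][0] + B[0][1] = -4 + -4 = -8, A[0][1] + B[1][1] = 8 + 9 = 17) = -8 (attained at k = 0)
  C[1][0] = min over k of (A[1][0] + B[0][0] = 10 + -3 = 7, A[1][1] + B[1][0] = 4 + 0 = 4) = 4 (attained at k = 1)
  C[1][1] = min over k of (A[1][0] + B[0][1] = 10 + -4 = 6, A[1][1] + B[1][1] = 4 + 9 = 13) = 6 (attained at k = 0)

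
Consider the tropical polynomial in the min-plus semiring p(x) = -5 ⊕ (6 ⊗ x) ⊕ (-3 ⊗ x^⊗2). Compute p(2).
p(2) = -5

A tropical monomial a ⊗ x^⊗i evaluates to a + i · x. Evaluating each term at x = 2:
  Term 0 contributes -5 + 0 · 2 = -5
  Term 1 contributes 6 + 1 · 2 = 8
  Term 2 contributes -3 + 2 · 2 = 1
p(2) = ⊕ of these = min[-5, 8, 1] = -5.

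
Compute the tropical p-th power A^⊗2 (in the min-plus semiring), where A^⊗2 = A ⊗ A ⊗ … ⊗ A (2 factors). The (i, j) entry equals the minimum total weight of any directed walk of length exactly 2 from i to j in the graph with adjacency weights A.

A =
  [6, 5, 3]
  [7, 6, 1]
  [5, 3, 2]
A^⊗2 =
  [8, 6, 5]
  [6, 4, 3]
  [7, 5, 4]

Each entry (A^⊗2)_ij equals the minimum over all length-2 walks i = v_0 → v_1 → … → v_2 = j of Σ_t A[v_t][v_{t+1}]. For example, for (i, j) = (0, 2) we minimise over 3 possible intermediate vertex sequences; the minimum is 5, attained along the walk 0 → 2 → 2.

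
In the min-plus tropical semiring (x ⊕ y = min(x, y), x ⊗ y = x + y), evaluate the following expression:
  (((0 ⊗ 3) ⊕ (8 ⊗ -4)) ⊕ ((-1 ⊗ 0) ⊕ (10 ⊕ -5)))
(((0 ⊗ 3) ⊕ (8 ⊗ -4)) ⊕ ((-1 ⊗ 0) ⊕ (10 ⊕ -5))) = -5

Expand innermost to outermost. Recall ⊕ takes the minimum of its arguments and ⊗ takes their sum. Working out the expression (((0 ⊗ 3) ⊕ (8 ⊗ -4)) ⊕ ((-1 ⊗ 0) ⊕ (10 ⊕ -5))) gives -5.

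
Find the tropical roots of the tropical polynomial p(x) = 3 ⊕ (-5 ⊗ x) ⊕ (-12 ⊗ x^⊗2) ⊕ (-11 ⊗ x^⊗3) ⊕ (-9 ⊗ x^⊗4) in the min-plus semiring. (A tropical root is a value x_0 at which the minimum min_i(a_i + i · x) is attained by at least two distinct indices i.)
Roots: {-2, -1, 7, 8}

Each tropical root is a break point of the lower envelope of the lines y = a_i + i · x (there are 5 lines, with slopes 0, 1, ..., 4). Only the lines that attain the minimum somewhere contribute to roots; other lines are dominated. Here the surviving (envelope) indices are i = 4, i = 3, i = 2, i = 1, i = 0.
Intersections between consecutive envelope lines give the roots: for adjacent envelope indices i < j the intersection is x = (a_i − a_j) / (j − i). Reading off the sorted break points: {-2, -1, 7, 8}.
Verification: at each break x_0, at least two indices attain the minimum of min_i(a_i + i · x_0).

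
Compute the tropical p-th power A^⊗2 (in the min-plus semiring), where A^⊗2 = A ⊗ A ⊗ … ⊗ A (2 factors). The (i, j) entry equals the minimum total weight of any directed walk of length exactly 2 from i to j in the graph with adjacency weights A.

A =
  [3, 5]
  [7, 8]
A^⊗2 =
  [6, 8]
  [10, 12]

Each entry (A^⊗2)_ij equals the minimum over all length-2 walks i = v_0 → v_1 → … → v_2 = j of Σ_t A[v_t][v_{t+1}]. For example, for (i, j) = (0, 1) we minimise over 2 possible intermediate vertex sequences; the minimum is 8, attained along the walk 0 → 0 → 1.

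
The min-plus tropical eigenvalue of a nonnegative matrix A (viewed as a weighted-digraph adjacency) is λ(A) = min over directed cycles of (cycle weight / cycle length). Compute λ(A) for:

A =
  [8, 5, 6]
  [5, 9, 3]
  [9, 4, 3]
λ(A) = 3

Enumerate directed cycles and compute their means (weight / length). Sample:
  cycle 0 → 0: weight = 8, length = 1, mean = 8/1 ≈ 8.000
  cycle 1 → 1: weight = 9, length = 1, mean = 9/1 ≈ 9.000
  cycle 2 → 2: weight = 3, length = 1, mean = 3/1 ≈ 3.000
  cycle 0 → 1 → 0: weight = 10, length = 2, mean = 10/2 ≈ 5.000
  cycle 0 → 2 → 0: weight = 15, length = 2, mean = 15/2 ≈ 7.500
  cycle 1 → 0 → 1: weight = 10, length = 2, mean = 10/2 ≈ 5.000
Minimum mean = 3.000, attained e.g. along the cycle 2 → 2 with weight 3 and length 1. So λ(A) = 3/1 = 3.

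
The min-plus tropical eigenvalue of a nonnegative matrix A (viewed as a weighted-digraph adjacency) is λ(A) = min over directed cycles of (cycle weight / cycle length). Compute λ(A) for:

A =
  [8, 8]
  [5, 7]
λ(A) = 13/2

Enumerate directed cycles and compute their means (weight / length). Sample:
  cycle 0 → 0: weight = 8, length = 1, mean = 8/1 ≈ 8.000
  cycle 1 → 1: weight = 7, length = 1, mean = 7/1 ≈ 7.000
  cycle 0 → 1 → 0: weight = 13, length = 2, mean = 13/2 ≈ 6.500
  cycle 1 → 0 → 1: weight = 13, length = 2, mean = 13/2 ≈ 6.500
Minimum mean = 6.500, attained e.g. along the cycle 0 → 1 → 0 with weight 13 and length 2. So λ(A) = 13/2 = 13/2.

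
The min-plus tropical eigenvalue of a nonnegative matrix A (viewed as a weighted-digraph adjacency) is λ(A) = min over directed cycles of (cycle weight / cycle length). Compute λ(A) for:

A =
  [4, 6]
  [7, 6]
λ(A) = 4

Enumerate directed cycles and compute their means (weight / length). Sample:
  cycle 0 → 0: weight = 4, length = 1, mean = 4/1 ≈ 4.000
  cycle 1 → 1: weight = 6, length = 1, mean = 6/1 ≈ 6.000
  cycle 0 → 1 → 0: weight = 13, length = 2, mean = 13/2 ≈ 6.500
  cycle 1 → 0 → 1: weight = 13, length = 2, mean = 13/2 ≈ 6.500
Minimum mean = 4.000, attained e.g. along the cycle 0 → 0 with weight 4 and length 1. So λ(A) = 4/1 = 4.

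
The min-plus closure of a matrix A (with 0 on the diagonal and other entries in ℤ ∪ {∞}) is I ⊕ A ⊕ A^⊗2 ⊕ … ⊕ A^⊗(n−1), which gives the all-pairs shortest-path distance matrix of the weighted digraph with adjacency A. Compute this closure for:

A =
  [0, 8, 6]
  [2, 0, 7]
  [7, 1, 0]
Closure =
  [0, 7, 6]
  [2, 0, 7]
  [3, 1, 0]

This is the Floyd-Warshall all-pairs shortest-path computation. For each intermediate vertex k = 0, 1, …, 2, update dist[i][j] ← min(dist[i][j], dist[i][k] + dist[k][j]). The final matrix gives, for each (i, j), the minimum total weight of any directed path from i to j (possibly empty when i = j).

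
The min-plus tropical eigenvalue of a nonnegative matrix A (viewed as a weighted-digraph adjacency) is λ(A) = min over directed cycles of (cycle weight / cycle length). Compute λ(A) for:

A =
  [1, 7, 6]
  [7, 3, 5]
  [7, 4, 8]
λ(A) = 1

Enumerate directed cycles and compute their means (weight / length). Sample:
  cycle 0 → 0: weight = 1, length = 1, mean = 1/1 ≈ 1.000
  cycle 1 → 1: weight = 3, length = 1, mean = 3/1 ≈ 3.000
  cycle 2 → 2: weight = 8, length = 1, mean = 8/1 ≈ 8.000
  cycle 0 → 1 → 0: weight = 14, length = 2, mean = 14/2 ≈ 7.000
  cycle 0 → 2 → 0: weight = 13, length = 2, mean = 13/2 ≈ 6.500
  cycle 1 → 0 → 1: weight = 14, length = 2, mean = 14/2 ≈ 7.000
Minimum mean = 1.000, attained e.g. along the cycle 0 → 0 with weight 1 and length 1. So λ(A) = 1/1 = 1.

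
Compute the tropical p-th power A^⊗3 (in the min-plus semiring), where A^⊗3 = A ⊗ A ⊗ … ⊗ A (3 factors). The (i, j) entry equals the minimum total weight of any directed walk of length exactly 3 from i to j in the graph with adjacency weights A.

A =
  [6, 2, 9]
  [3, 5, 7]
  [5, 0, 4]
A^⊗3 =
  [10, 7, 13]
  [8, 10, 12]
  [7, 5, 11]

Each entry (A^⊗3)_ij equals the minimum over all length-3 walks i = v_0 → v_1 → … → v_3 = j of Σ_t A[v_t][v_{t+1}]. For example, for (i, j) = (0, 2) we minimise over 9 possible intermediate vertex sequences; the minimum is 13, attained along the walk 0 → 1 → 2 → 2.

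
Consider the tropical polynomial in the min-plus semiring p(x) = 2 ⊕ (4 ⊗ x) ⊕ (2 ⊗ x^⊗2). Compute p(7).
p(7) = 2

A tropical monomial a ⊗ x^⊗i evaluates to a + i · x. Evaluating each term at x = 7:
  Term 0 contributes 2 + 0 · 7 = 2
  Term 1 contributes 4 + 1 · 7 = 11
  Term 2 contributes 2 + 2 · 7 = 16
p(7) = ⊕ of these = min[2, 11, 16] = 2.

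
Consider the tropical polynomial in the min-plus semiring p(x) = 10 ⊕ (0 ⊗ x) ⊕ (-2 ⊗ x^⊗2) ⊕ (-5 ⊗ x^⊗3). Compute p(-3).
p(-3) = -14

A tropical monomial a ⊗ x^⊗i evaluates to a + i · x. Evaluating each term at x = -3:
  Term 0 contributes 10 + 0 · -3 = 10
  Term 1 contributes 0 + 1 · -3 = -3
  Term 2 contributes -2 + 2 · -3 = -8
  Term 3 contributes -5 + 3 · -3 = -14
p(-3) = ⊕ of these = min[10, -3, -8, -14] = -14.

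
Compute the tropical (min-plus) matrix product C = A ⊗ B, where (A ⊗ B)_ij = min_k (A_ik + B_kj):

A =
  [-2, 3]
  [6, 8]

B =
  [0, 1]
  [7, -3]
A ⊗ B =
  [-2, -1]
  [6, 5]

Apply the min-plus product entry-by-entry:
  C[0][0] = min over k of (A[0][0] + B[0][0] = -2 + 0 = -2, A[0][1] + B[1][0] = 3 + 7 = 10) = -2 (attained at k = 0)
  C[0][1] = min over k of (A[0][0] + B[0][1] = -2 + 1 = -1, A[0][1] + B[1][1] = 3 + -3 = 0) = -1 (attained at k = 0)
  C[1][0] = min over k of (A[1][0] + B[0][0] = 6 + 0 = 6, A[1][1] + B[1][0] = 8 + 7 = 15) = 6 (attained at k = 0)
  C[1][1] = min over k of (A[1][0] + B[0][1] = 6 + 1 = 7, A[1][1] + B[1][1] = 8 + -3 = 5) = 5 (attained at k = 1)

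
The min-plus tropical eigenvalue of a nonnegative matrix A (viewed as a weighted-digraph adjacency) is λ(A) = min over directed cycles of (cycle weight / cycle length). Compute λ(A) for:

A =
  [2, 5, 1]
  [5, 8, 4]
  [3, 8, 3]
λ(A) = 2

Enumerate directed cycles and compute their means (weight / length). Sample:
  cycle 0 → 0: weight = 2, length = 1, mean = 2/1 ≈ 2.000
  cycle 1 → 1: weight = 8, length = 1, mean = 8/1 ≈ 8.000
  cycle 2 → 2: weight = 3, length = 1, mean = 3/1 ≈ 3.000
  cycle 0 → 1 → 0: weight = 10, length = 2, mean = 10/2 ≈ 5.000
  cycle 0 → 2 → 0: weight = 4, length = 2, mean = 4/2 ≈ 2.000
  cycle 1 → 0 → 1: weight = 10, length = 2, mean = 10/2 ≈ 5.000
Minimum mean = 2.000, attained e.g. along the cycle 0 → 0 with weight 2 and length 1. So λ(A) = 2/1 = 2.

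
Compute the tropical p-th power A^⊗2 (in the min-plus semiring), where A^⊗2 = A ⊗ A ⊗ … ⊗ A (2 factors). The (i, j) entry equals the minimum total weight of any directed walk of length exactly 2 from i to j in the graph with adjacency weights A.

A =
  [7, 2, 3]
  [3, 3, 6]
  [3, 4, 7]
A^⊗2 =
  [5, 5, 8]
  [6, 5, 6]
  [7, 5, 6]

Each entry (A^⊗2)_ij equals the minimum over all length-2 walks i = v_0 → v_1 → … → v_2 = j of Σ_t A[v_t][v_{t+1}]. For example, for (i, j) = (0, 2) we minimise over 3 possible intermediate vertex sequences; the minimum is 8, attained along the walk 0 → 1 → 2.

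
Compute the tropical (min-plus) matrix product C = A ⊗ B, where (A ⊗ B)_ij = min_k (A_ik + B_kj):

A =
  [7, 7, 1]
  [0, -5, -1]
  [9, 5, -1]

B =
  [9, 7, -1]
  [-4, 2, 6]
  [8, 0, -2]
A ⊗ B =
  [3, 1, -1]
  [-9, -3, -3]
  [1, -1, -3]

Apply the min-plus product entry-by-entry:
  C[0][0] = min over k of (A[0][0] + B[0][0] = 7 + 9 = 16, A[0][1] + B[1][0] = 7 + -4 = 3, A[0][2] + B[2][0] = 1 + 8 = 9) = 3 (attained at k = 1)
  C[0][1] = min over k of (A[0][0] + B[0][1] = 7 + 7 = 14, A[0][1] + B[1][1] = 7 + 2 = 9, A[0][2] + B[2][1] = 1 + 0 = 1) = 1 (attained at k = 2)
  C[0][2] = min over k of (A[0][0] + B[0][2] = 7 + -1 = 6, A[0][1] + B[1][2] = 7 + 6 = 13, A[0][2] + B[2][2] = 1 + -2 = -1) = -1 (attained at k = 2)
  C[1][0] = min over k of (A[1][0] + B[0][0] = 0 + 9 = 9, A[1][1] + B[1][0] = -5 + -4 = -9, A[1][2] + B[2][0] = -1 + 8 = 7) = -9 (attained at k = 1)
  C[1][1] = min over k of (A[1][0] + B[0][1] = 0 + 7 = 7, A[1][1] + B[1][1] = -5 + 2 = -3, A[1][2] + B[2][1] = -1 + 0 = -1) = -3 (attained at k = 1)
  C[1][2] = min over k of (A[1][0] + B[0][2] = 0 + -1 = -1, A[1][1] + B[1][2] = -5 + 6 = 1, A[1][2] + B[2][2] = -1 + -2 = -3) = -3 (attained at k = 2)
  C[2][0] = min over k of (A[2][0] + B[0][0] = 9 + 9 = 18, A[2][1] + B[1][0] = 5 + -4 = 1, A[2][2] + B[2][0] = -1 + 8 = 7) = 1 (attained at k = 1)
  C[2][1] = min over k of (A[2][0] + B[0][1] = 9 + 7 = 16, A[2][1] + B[1][1] = 5 + 2 = 7, A[2][2] + B[2][1] = -1 + 0 = -1) = -1 (attained at k = 2)
  C[2][2] = min over k of (A[2][0] + B[0][2] = 9 + -1 = 8, A[2][1] + B[1][2] = 5 + 6 = 11, A[2][2] + B[2][2] = -1 + -2 = -3) = -3 (attained at k = 2)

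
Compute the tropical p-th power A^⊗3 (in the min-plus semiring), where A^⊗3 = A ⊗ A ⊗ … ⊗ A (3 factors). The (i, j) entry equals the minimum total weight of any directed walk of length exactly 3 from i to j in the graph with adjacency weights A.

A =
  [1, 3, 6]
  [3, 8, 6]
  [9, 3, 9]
A^⊗3 =
  [3, 5, 8]
  [5, 7, 10]
  [7, 9, 12]

Each entry (A^⊗3)_ij equals the minimum over all length-3 walks i = v_0 → v_1 → … → v_3 = j of Σ_t A[v_t][v_{t+1}]. For example, for (i, j) = (0, 2) we minimise over 9 possible intermediate vertex sequences; the minimum is 8, attained along the walk 0 → 0 → 0 → 2.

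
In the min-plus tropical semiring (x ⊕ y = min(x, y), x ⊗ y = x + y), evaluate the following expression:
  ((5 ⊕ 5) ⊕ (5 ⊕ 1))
((5 ⊕ 5) ⊕ (5 ⊕ 1)) = 1

Expand innermost to outermost. Recall ⊕ takes the minimum of its arguments and ⊗ takes their sum. Working out the expression ((5 ⊕ 5) ⊕ (5 ⊕ 1)) gives 1.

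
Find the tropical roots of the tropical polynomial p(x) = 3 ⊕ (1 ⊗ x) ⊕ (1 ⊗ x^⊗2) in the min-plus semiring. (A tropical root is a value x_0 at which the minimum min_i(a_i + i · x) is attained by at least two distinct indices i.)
Roots: {0, 2}

Each tropical root is a break point of the lower envelope of the lines y = a_i + i · x (there are 3 lines, with slopes 0, 1, ..., 2). Only the lines that attain the minimum somewhere contribute to roots; other lines are dominated. Here the surviving (envelope) indices are i = 2, i = 1, i = 0.
Intersections between consecutive envelope lines give the roots: for adjacent envelope indices i < j the intersection is x = (a_i − a_j) / (j − i). Reading off the sorted break points: {0, 2}.
Verification: at each break x_0, at least two indices attain the minimum of min_i(a_i + i · x_0).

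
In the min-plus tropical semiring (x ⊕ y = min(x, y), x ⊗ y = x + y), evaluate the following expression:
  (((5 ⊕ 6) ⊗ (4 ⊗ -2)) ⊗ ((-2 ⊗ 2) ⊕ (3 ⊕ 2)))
(((5 ⊕ 6) ⊗ (4 ⊗ -2)) ⊗ ((-2 ⊗ 2) ⊕ (3 ⊕ 2))) = 7

Expand innermost to outermost. Recall ⊕ takes the minimum of its arguments and ⊗ takes their sum. Working out the expression (((5 ⊕ 6) ⊗ (4 ⊗ -2)) ⊗ ((-2 ⊗ 2) ⊕ (3 ⊕ 2))) gives 7.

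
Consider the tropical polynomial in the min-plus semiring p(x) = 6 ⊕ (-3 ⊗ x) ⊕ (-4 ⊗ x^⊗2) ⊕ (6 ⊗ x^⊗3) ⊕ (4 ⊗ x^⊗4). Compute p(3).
p(3) = 0

A tropical monomial a ⊗ x^⊗i evaluates to a + i · x. Evaluating each term at x = 3:
  Term 0 contributes 6 + 0 · 3 = 6
  Term 1 contributes -3 + 1 · 3 = 0
  Term 2 contributes -4 + 2 · 3 = 2
  Term 3 contributes 6 + 3 · 3 = 15
  Term 4 contributes 4 + 4 · 3 = 16
p(3) = ⊕ of these = min[6, 0, 2, 15, 16] = 0.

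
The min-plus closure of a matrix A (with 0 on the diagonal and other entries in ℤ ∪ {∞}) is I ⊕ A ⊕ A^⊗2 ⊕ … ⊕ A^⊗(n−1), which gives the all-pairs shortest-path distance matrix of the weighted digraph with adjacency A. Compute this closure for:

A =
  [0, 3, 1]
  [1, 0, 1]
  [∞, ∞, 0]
Closure =
  [0, 3, 1]
  [1, 0, 1]
  [∞, ∞, 0]

This is the Floyd-Warshall all-pairs shortest-path computation. For each intermediate vertex k = 0, 1, …, 2, update dist[i][j] ← min(dist[i][j], dist[i][k] + dist[k][j]). The final matrix gives, for each (i, j), the minimum total weight of any directed path from i to j (possibly empty when i = j).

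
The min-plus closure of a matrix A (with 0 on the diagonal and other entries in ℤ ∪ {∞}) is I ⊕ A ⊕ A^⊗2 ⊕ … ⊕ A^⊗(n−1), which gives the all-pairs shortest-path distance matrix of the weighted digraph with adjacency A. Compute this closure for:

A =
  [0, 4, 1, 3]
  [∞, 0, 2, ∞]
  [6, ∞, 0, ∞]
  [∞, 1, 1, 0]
Closure =
  [0, 4, 1, 3]
  [8, 0, 2, 11]
  [6, 10, 0, 9]
  [7, 1, 1, 0]

This is the Floyd-Warshall all-pairs shortest-path computation. For each intermediate vertex k = 0, 1, …, 3, update dist[i][j] ← min(dist[i][j], dist[i][k] + dist[k][j]). The final matrix gives, for each (i, j), the minimum total weight of any directed path from i to j (possibly empty when i = j).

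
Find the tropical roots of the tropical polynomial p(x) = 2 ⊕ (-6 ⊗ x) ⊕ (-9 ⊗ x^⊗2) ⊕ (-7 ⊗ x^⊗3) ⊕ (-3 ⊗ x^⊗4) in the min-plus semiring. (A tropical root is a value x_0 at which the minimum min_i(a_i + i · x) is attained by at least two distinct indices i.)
Roots: {-4, -2, 3, 8}

Each tropical root is a break point of the lower envelope of the lines y = a_i + i · x (there are 5 lines, with slopes 0, 1, ..., 4). Only the lines that attain the minimum somewhere contribute to roots; other lines are dominated. Here the surviving (envelope) indices are i = 4, i = 3, i = 2, i = 1, i = 0.
Intersections between consecutive envelope lines give the roots: for adjacent envelope indices i < j the intersection is x = (a_i − a_j) / (j − i). Reading off the sorted break points: {-4, -2, 3, 8}.
Verification: at each break x_0, at least two indices attain the minimum of min_i(a_i + i · x_0).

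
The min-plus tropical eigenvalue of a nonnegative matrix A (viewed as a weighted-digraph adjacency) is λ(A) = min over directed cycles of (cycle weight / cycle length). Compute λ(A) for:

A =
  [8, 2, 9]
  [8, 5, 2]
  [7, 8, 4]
λ(A) = 11/3

Enumerate directed cycles and compute their means (weight / length). Sample:
  cycle 0 → 0: weight = 8, length = 1, mean = 8/1 ≈ 8.000
  cycle 1 → 1: weight = 5, length = 1, mean = 5/1 ≈ 5.000
  cycle 2 → 2: weight = 4, length = 1, mean = 4/1 ≈ 4.000
  cycle 0 → 1 → 0: weight = 10, length = 2, mean = 10/2 ≈ 5.000
  cycle 0 → 2 → 0: weight = 16, length = 2, mean = 16/2 ≈ 8.000
  cycle 1 → 0 → 1: weight = 10, length = 2, mean = 10/2 ≈ 5.000
Minimum mean = 3.667, attained e.g. along the cycle 0 → 1 → 2 → 0 with weight 11 and length 3. So λ(A) = 11/3 = 11/3.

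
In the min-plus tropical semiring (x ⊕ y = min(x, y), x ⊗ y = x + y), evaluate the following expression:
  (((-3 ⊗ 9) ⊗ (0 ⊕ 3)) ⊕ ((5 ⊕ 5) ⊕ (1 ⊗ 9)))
(((-3 ⊗ 9) ⊗ (0 ⊕ 3)) ⊕ ((5 ⊕ 5) ⊕ (1 ⊗ 9))) = 5

Expand innermost to outermost. Recall ⊕ takes the minimum of its arguments and ⊗ takes their sum. Working out the expression (((-3 ⊗ 9) ⊗ (0 ⊕ 3)) ⊕ ((5 ⊕ 5) ⊕ (1 ⊗ 9))) gives 5.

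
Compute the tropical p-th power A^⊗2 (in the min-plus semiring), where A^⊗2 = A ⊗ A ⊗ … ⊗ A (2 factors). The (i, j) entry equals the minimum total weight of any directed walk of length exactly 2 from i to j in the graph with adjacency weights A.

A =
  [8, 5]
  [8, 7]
A^⊗2 =
  [13, 12]
  [15, 13]

Each entry (A^⊗2)_ij equals the minimum over all length-2 walks i = v_0 → v_1 → … → v_2 = j of Σ_t A[v_t][v_{t+1}]. For example, for (i, j) = (0, 1) we minimise over 2 possible intermediate vertex sequences; the minimum is 12, attained along the walk 0 → 1 → 1.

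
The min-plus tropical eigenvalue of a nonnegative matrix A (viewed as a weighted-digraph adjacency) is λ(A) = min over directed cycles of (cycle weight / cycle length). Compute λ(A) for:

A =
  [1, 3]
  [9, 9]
λ(A) = 1

Enumerate directed cycles and compute their means (weight / length). Sample:
  cycle 0 → 0: weight = 1, length = 1, mean = 1/1 ≈ 1.000
  cycle 1 → 1: weight = 9, length = 1, mean = 9/1 ≈ 9.000
  cycle 0 → 1 → 0: weight = 12, length = 2, mean = 12/2 ≈ 6.000
  cycle 1 → 0 → 1: weight = 12, length = 2, mean = 12/2 ≈ 6.000
Minimum mean = 1.000, attained e.g. along the cycle 0 → 0 with weight 1 and length 1. So λ(A) = 1/1 = 1.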